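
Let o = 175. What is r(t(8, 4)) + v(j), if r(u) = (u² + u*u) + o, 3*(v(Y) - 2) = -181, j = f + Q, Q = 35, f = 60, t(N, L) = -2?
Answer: 374/3 ≈ 124.67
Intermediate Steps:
j = 95 (j = 60 + 35 = 95)
v(Y) = -175/3 (v(Y) = 2 + (⅓)*(-181) = 2 - 181/3 = -175/3)
r(u) = 175 + 2*u² (r(u) = (u² + u*u) + 175 = (u² + u²) + 175 = 2*u² + 175 = 175 + 2*u²)
r(t(8, 4)) + v(j) = (175 + 2*(-2)²) - 175/3 = (175 + 2*4) - 175/3 = (175 + 8) - 175/3 = 183 - 175/3 = 374/3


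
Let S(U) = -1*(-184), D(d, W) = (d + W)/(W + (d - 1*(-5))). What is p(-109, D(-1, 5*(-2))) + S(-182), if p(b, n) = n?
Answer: 1115/6 ≈ 185.83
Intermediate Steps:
D(d, W) = (W + d)/(5 + W + d) (D(d, W) = (W + d)/(W + (d + 5)) = (W + d)/(W + (5 + d)) = (W + d)/(5 + W + d))
S(U) = 184
p(-109, D(-1, 5*(-2))) + S(-182) = (5*(-2) - 1)/(5 + 5*(-2) - 1) + 184 = (-10 - 1)/(5 - 10 - 1) + 184 = -11/(-6) + 184 = -⅙*(-11) + 184 = 11/6 + 184 = 1115/6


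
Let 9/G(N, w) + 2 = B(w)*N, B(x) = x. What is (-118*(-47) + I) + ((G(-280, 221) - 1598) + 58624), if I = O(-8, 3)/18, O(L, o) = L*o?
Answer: 11615993957/185646 ≈ 62571.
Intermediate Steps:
I = -4/3 (I = -8*3/18 = -24*1/18 = -4/3 ≈ -1.3333)
G(N, w) = 9/(-2 + N*w) (G(N, w) = 9/(-2 + w*N) = 9/(-2 + N*w))
(-118*(-47) + I) + ((G(-280, 221) - 1598) + 58624) = (-118*(-47) - 4/3) + ((9/(-2 - 280*221) - 1598) + 58624) = (5546 - 4/3) + ((9/(-2 - 61880) - 1598) + 58624) = 16634/3 + ((9/(-61882) - 1598) + 58624) = 16634/3 + ((9*(-1/61882) - 1598) + 58624) = 16634/3 + ((-9/61882 - 1598) + 58624) = 16634/3 + (-98887445/61882 + 58624) = 16634/3 + 3528882923/61882 = 11615993957/185646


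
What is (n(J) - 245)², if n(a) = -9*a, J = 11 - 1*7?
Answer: 78961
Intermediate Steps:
J = 4 (J = 11 - 7 = 4)
(n(J) - 245)² = (-9*4 - 245)² = (-36 - 245)² = (-281)² = 78961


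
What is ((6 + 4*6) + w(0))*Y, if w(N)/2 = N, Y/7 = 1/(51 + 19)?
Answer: 3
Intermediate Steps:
Y = ⅒ (Y = 7/(51 + 19) = 7/70 = 7*(1/70) = ⅒ ≈ 0.10000)
w(N) = 2*N
((6 + 4*6) + w(0))*Y = ((6 + 4*6) + 2*0)*(⅒) = ((6 + 24) + 0)*(⅒) = (30 + 0)*(⅒) = 30*(⅒) = 3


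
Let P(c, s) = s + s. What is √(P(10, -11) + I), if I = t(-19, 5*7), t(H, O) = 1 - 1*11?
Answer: 4*I*√2 ≈ 5.6569*I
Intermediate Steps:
t(H, O) = -10 (t(H, O) = 1 - 11 = -10)
P(c, s) = 2*s
I = -10
√(P(10, -11) + I) = √(2*(-11) - 10) = √(-22 - 10) = √(-32) = 4*I*√2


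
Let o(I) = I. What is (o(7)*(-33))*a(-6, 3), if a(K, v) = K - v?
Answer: 2079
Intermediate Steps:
(o(7)*(-33))*a(-6, 3) = (7*(-33))*(-6 - 1*3) = -231*(-6 - 3) = -231*(-9) = 2079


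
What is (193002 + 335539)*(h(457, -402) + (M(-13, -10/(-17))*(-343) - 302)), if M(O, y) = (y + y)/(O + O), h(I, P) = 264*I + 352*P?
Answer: -189969344616/17 ≈ -1.1175e+10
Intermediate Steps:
M(O, y) = y/O (M(O, y) = (2*y)/((2*O)) = (2*y)*(1/(2*O)) = y/O)
(193002 + 335539)*(h(457, -402) + (M(-13, -10/(-17))*(-343) - 302)) = (193002 + 335539)*((264*457 + 352*(-402)) + ((-10/(-17)/(-13))*(-343) - 302)) = 528541*((120648 - 141504) + ((-10*(-1/17)*(-1/13))*(-343) - 302)) = 528541*(-20856 + (((10/17)*(-1/13))*(-343) - 302)) = 528541*(-20856 + (-10/221*(-343) - 302)) = 528541*(-20856 + (3430/221 - 302)) = 528541*(-20856 - 63312/221) = 528541*(-4672488/221) = -189969344616/17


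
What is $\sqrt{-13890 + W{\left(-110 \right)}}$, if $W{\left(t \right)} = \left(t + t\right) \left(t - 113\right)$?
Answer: $\sqrt{35170} \approx 187.54$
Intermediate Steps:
$W{\left(t \right)} = 2 t \left(-113 + t\right)$
$\sqrt{-13890 + W{\left(-110 \right)}} = \sqrt{-13890 + 2 \left(-110\right) \left(-113 - 110\right)} = \sqrt{-13890 + 2 \left(-110\right) \left(-223\right)} = \sqrt{-13890 + 49060} = \sqrt{35170}$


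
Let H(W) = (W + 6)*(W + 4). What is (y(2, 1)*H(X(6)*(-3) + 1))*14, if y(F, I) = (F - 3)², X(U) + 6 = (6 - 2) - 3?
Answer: 6160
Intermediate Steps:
X(U) = -5 (X(U) = -6 + ((6 - 2) - 3) = -6 + (4 - 3) = -6 + 1 = -5)
H(W) = (4 + W)*(6 + W) (H(W) = (6 + W)*(4 + W) = (4 + W)*(6 + W))
y(F, I) = (-3 + F)²
(y(2, 1)*H(X(6)*(-3) + 1))*14 = ((-3 + 2)²*(24 + (-5*(-3) + 1)² + 10*(-5*(-3) + 1)))*14 = ((-1)²*(24 + (15 + 1)² + 10*(15 + 1)))*14 = (1*(24 + 16² + 10*16))*14 = (1*(24 + 256 + 160))*14 = (1*440)*14 = 440*14 = 6160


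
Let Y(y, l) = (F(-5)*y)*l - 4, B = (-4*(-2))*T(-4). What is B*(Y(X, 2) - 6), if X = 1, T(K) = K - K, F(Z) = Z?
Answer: 0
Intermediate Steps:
T(K) = 0
B = 0 (B = -4*(-2)*0 = 8*0 = 0)
Y(y, l) = -4 - 5*l*y (Y(y, l) = (-5*y)*l - 4 = -5*l*y - 4 = -4 - 5*l*y)
B*(Y(X, 2) - 6) = 0*((-4 - 5*2*1) - 6) = 0*((-4 - 10) - 6) = 0*(-14 - 6) = 0*(-20) = 0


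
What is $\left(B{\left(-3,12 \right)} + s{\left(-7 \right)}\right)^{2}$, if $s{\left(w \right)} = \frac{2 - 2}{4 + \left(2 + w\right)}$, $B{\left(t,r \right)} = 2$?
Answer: $4$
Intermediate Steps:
$s{\left(w \right)} = 0$ ($s{\left(w \right)} = \frac{0}{6 + w} = 0$)
$\left(B{\left(-3,12 \right)} + s{\left(-7 \right)}\right)^{2} = \left(2 + 0\right)^{2} = 2^{2} = 4$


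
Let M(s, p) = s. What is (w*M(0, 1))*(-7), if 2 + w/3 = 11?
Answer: 0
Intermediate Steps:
w = 27 (w = -6 + 3*11 = -6 + 33 = 27)
(w*M(0, 1))*(-7) = (27*0)*(-7) = 0*(-7) = 0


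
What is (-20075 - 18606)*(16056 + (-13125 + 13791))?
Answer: -646823682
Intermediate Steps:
(-20075 - 18606)*(16056 + (-13125 + 13791)) = -38681*(16056 + 666) = -38681*16722 = -646823682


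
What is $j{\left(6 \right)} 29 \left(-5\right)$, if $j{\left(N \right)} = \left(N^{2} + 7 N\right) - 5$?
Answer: $-10585$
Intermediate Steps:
$j{\left(N \right)} = -5 + N^{2} + 7 N$
$j{\left(6 \right)} 29 \left(-5\right) = \left(-5 + 6^{2} + 7 \cdot 6\right) 29 \left(-5\right) = \left(-5 + 36 + 42\right) 29 \left(-5\right) = 73 \cdot 29 \left(-5\right) = 2117 \left(-5\right) = -10585$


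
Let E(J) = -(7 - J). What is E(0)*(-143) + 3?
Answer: 1004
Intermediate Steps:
E(J) = -7 + J
E(0)*(-143) + 3 = (-7 + 0)*(-143) + 3 = -7*(-143) + 3 = 1001 + 3 = 1004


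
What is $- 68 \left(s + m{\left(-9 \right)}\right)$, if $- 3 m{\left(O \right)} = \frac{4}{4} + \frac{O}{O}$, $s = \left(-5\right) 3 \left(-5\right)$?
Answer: $- \frac{15164}{3} \approx -5054.7$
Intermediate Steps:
$s = 75$ ($s = \left(-15\right) \left(-5\right) = 75$)
$m{\left(O \right)} = - \frac{2}{3}$ ($m{\left(O \right)} = - \frac{\frac{4}{4} + \frac{O}{O}}{3} = - \frac{4 \cdot \frac{1}{4} + 1}{3} = - \frac{1 + 1}{3} = \left(- \frac{1}{3}\right) 2 = - \frac{2}{3}$)
$- 68 \left(s + m{\left(-9 \right)}\right) = - 68 \left(75 - \frac{2}{3}\right) = \left(-68\right) \frac{223}{3} = - \frac{15164}{3}$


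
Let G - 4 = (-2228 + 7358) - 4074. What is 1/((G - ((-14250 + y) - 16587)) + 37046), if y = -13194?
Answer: 1/82137 ≈ 1.2175e-5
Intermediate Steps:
G = 1060 (G = 4 + ((-2228 + 7358) - 4074) = 4 + (5130 - 4074) = 4 + 1056 = 1060)
1/((G - ((-14250 + y) - 16587)) + 37046) = 1/((1060 - ((-14250 - 13194) - 16587)) + 37046) = 1/((1060 - (-27444 - 16587)) + 37046) = 1/((1060 - 1*(-44031)) + 37046) = 1/((1060 + 44031) + 37046) = 1/(45091 + 37046) = 1/82137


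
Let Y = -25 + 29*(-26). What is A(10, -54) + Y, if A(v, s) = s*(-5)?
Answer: -509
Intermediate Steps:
A(v, s) = -5*s
Y = -779 (Y = -25 - 754 = -779)
A(10, -54) + Y = -5*(-54) - 779 = 270 - 779 = -509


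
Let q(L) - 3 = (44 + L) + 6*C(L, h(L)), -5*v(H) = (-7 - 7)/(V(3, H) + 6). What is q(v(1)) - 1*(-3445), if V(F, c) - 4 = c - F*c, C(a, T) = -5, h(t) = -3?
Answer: 69247/20 ≈ 3462.4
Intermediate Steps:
V(F, c) = 4 + c - F*c (V(F, c) = 4 + (c - F*c) = 4 + c - F*c)
v(H) = 14/(5*(10 - 2*H)) (v(H) = -(-7 - 7)/(5*((4 + H - 1*3*H) + 6)) = -(-14)/(5*((4 + H - 3*H) + 6)) = -(-14)/(5*((4 - 2*H) + 6)) = -(-14)/(5*(10 - 2*H)) = 14/(5*(10 - 2*H)))
q(L) = 17 + L (q(L) = 3 + ((44 + L) + 6*(-5)) = 3 + ((44 + L) - 30) = 3 + (14 + L) = 17 + L)
q(v(1)) - 1*(-3445) = (17 - 7/(-25 + 5*1)) - 1*(-3445) = (17 - 7/(-25 + 5)) + 3445 = (17 - 7/(-20)) + 3445 = (17 - 7*(-1/20)) + 3445 = (17 + 7/20) + 3445 = 347/20 + 3445 = 69247/20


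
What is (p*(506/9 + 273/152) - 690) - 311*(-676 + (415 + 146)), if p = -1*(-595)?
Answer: 95207155/1368 ≈ 69596.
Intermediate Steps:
p = 595
(p*(506/9 + 273/152) - 690) - 311*(-676 + (415 + 146)) = (595*(506/9 + 273/152) - 690) - 311*(-676 + (415 + 146)) = (595*(506*(⅑) + 273*(1/152)) - 690) - 311*(-676 + 561) = (595*(506/9 + 273/152) - 690) - 311*(-115) = (595*(79369/1368) - 690) + 35765 = (47224555/1368 - 690) + 35765 = 46280635/1368 + 35765 = 95207155/1368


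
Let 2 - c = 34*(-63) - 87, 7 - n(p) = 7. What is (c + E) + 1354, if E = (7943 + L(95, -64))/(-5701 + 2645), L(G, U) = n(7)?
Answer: 10947817/3056 ≈ 3582.4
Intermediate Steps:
n(p) = 0 (n(p) = 7 - 1*7 = 7 - 7 = 0)
L(G, U) = 0
E = -7943/3056 (E = (7943 + 0)/(-5701 + 2645) = 7943/(-3056) = 7943*(-1/3056) = -7943/3056 ≈ -2.5991)
c = 2231 (c = 2 - (34*(-63) - 87) = 2 - (-2142 - 87) = 2 - 1*(-2229) = 2 + 2229 = 2231)
(c + E) + 1354 = (2231 - 7943/3056) + 1354 = 6809993/3056 + 1354 = 10947817/3056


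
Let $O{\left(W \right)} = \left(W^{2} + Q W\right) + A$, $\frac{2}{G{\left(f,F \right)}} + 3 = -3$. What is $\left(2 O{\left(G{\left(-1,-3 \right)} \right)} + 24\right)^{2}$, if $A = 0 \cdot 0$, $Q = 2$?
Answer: $\frac{42436}{81} \approx 523.9$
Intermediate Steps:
$G{\left(f,F \right)} = - \frac{1}{3}$ ($G{\left(f,F \right)} = \frac{2}{-3 - 3} = \frac{2}{-6} = 2 \left(- \frac{1}{6}\right) = - \frac{1}{3}$)
$A = 0$
$O{\left(W \right)} = W^{2} + 2 W$ ($O{\left(W \right)} = \left(W^{2} + 2 W\right) + 0 = W^{2} + 2 W$)
$\left(2 O{\left(G{\left(-1,-3 \right)} \right)} + 24\right)^{2} = \left(2 \left(- \frac{2 - \frac{1}{3}}{3}\right) + 24\right)^{2} = \left(2 \left(\left(- \frac{1}{3}\right) \frac{5}{3}\right) + 24\right)^{2} = \left(2 \left(- \frac{5}{9}\right) + 24\right)^{2} = \left(- \frac{10}{9} + 24\right)^{2} = \left(\frac{206}{9}\right)^{2} = \frac{42436}{81}$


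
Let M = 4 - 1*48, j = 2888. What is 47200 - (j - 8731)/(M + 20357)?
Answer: 958779443/20313 ≈ 47200.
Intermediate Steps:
M = -44 (M = 4 - 48 = -44)
47200 - (j - 8731)/(M + 20357) = 47200 - (2888 - 8731)/(-44 + 20357) = 47200 - (-5843)/20313 = 47200 - 1*(-5843/20313) = 47200 + 5843/20313 = 958779443/20313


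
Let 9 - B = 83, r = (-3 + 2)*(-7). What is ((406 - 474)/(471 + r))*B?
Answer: 2516/239 ≈ 10.527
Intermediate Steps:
r = 7 (r = -1*(-7) = 7)
B = -74 (B = 9 - 1*83 = 9 - 83 = -74)
((406 - 474)/(471 + r))*B = ((406 - 474)/(471 + 7))*(-74) = -68/478*(-74) = -68*1/478*(-74) = -34/239*(-74) = 2516/239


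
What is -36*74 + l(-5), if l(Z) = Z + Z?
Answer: -2674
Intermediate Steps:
l(Z) = 2*Z
-36*74 + l(-5) = -36*74 + 2*(-5) = -2664 - 10 = -2674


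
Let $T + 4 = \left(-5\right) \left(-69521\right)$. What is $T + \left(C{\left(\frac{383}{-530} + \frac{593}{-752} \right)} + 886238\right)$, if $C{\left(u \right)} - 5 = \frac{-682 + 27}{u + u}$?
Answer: $\frac{371641086332}{301153} \approx 1.2341 \cdot 10^{6}$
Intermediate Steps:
$C{\left(u \right)} = 5 - \frac{655}{2 u}$ ($C{\left(u \right)} = 5 + \frac{-682 + 27}{u + u} = 5 - \frac{655}{2 u}$)
$T = 347601$ ($T = -4 - -347605 = -4 + 347605 = 347601$)
$T + \left(C{\left(\frac{383}{-530} + \frac{593}{-752} \right)} + 886238\right) = 347601 + \left(\left(5 - \frac{655}{2 \left(\frac{383}{-530} + \frac{593}{-752}\right)}\right) + 886238\right) = 347601 + \left(\left(5 - \frac{655}{2 \left(383 \left(- \frac{1}{530}\right) + 593 \left(- \frac{1}{752}\right)\right)}\right) + 886238\right) = 347601 + \left(\left(5 - \frac{655}{2 \left(- \frac{383}{530} - \frac{593}{752}\right)}\right) + 886238\right) = 347601 + \left(\left(5 - \frac{655}{2 \left(- \frac{301153}{199280}\right)}\right) + 886238\right) = 347601 + \left(\left(5 - - \frac{65264200}{301153}\right) + 886238\right) = 347601 + \left(\left(5 + \frac{65264200}{301153}\right) + 886238\right) = 347601 + \left(\frac{66769965}{301153} + 886238\right) = 347601 + \frac{266960002379}{301153} = \frac{371641086332}{301153}$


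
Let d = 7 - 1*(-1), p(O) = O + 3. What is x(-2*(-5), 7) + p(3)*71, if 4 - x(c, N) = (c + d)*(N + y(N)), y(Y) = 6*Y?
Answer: -452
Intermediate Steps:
p(O) = 3 + O
d = 8 (d = 7 + 1 = 8)
x(c, N) = 4 - 7*N*(8 + c) (x(c, N) = 4 - (c + 8)*(N + 6*N) = 4 - (8 + c)*7*N = 4 - 7*N*(8 + c))
x(-2*(-5), 7) + p(3)*71 = (4 - 56*7 - 7*7*(-2*(-5))) + (3 + 3)*71 = (4 - 392 - 7*7*10) + 6*71 = (4 - 392 - 490) + 426 = -878 + 426 = -452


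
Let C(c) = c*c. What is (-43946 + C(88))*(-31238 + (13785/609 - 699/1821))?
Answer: 139248666369864/123221 ≈ 1.1301e+9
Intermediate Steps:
C(c) = c**2
(-43946 + C(88))*(-31238 + (13785/609 - 699/1821)) = (-43946 + 88**2)*(-31238 + (13785/609 - 699/1821)) = (-43946 + 7744)*(-31238 + (13785*(1/609) - 699*1/1821)) = -36202*(-31238 + (4595/203 - 233/607)) = -36202*(-31238 + 2741866/123221) = -36202*(-3846435732/123221) = 139248666369864/123221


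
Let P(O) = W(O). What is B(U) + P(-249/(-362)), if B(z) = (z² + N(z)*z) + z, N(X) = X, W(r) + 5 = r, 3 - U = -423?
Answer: 131541275/362 ≈ 3.6337e+5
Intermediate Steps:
U = 426 (U = 3 - 1*(-423) = 3 + 423 = 426)
W(r) = -5 + r
P(O) = -5 + O
B(z) = z + 2*z² (B(z) = (z² + z*z) + z = (z² + z²) + z = 2*z² + z = z + 2*z²)
B(U) + P(-249/(-362)) = 426*(1 + 2*426) + (-5 - 249/(-362)) = 426*(1 + 852) + (-5 - 249*(-1/362)) = 426*853 + (-5 + 249/362) = 363378 - 1561/362 = 131541275/362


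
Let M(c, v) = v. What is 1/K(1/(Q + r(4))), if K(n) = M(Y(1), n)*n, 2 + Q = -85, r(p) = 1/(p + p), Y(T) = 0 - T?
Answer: 483025/64 ≈ 7547.3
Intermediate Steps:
Y(T) = -T
r(p) = 1/(2*p)
Q = -87 (Q = -2 - 85 = -87)
K(n) = n**2 (K(n) = n*n = n**2)
1/K(1/(Q + r(4))) = 1/((1/(-87 + (1/2)/4))**2) = 1/((1/(-87 + (1/2)*(1/4)))**2) = 1/((1/(-87 + 1/8))**2) = 1/((1/(-695/8))**2) = 1/((-8/695)**2) = 1/(64/483025) = 483025/64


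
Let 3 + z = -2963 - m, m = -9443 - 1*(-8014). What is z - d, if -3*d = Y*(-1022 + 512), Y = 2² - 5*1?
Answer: -1367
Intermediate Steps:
m = -1429 (m = -9443 + 8014 = -1429)
Y = -1 (Y = 4 - 5 = -1)
z = -1537 (z = -3 + (-2963 - 1*(-1429)) = -3 + (-2963 + 1429) = -3 - 1534 = -1537)
d = -170 (d = -(-1)*(-1022 + 512)/3 = -(-1)*(-510)/3 = -⅓*510 = -170)
z - d = -1537 - 1*(-170) = -1537 + 170 = -1367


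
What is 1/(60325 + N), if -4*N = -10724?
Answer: 1/63006 ≈ 1.5872e-5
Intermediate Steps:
N = 2681 (N = -1/4*(-10724) = 2681)
1/(60325 + N) = 1/(60325 + 2681) = 1/63006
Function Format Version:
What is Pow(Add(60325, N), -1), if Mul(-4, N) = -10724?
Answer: Rational(1, 63006) ≈ 1.5872e-5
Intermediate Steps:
N = 2681 (N = Mul(Rational(-1, 4), -10724) = 2681)
Pow(Add(60325, N), -1) = Pow(Add(60325, 2681), -1) = Pow(63006, -1) = Rational(1, 63006)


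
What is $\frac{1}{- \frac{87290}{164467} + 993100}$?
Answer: $\frac{164467}{163332090410} \approx 1.0069 \cdot 10^{-6}$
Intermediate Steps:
$\frac{1}{- \frac{87290}{164467} + 993100} = \frac{1}{\frac{163332090410}{164467}} = \frac{164467}{163332090410}$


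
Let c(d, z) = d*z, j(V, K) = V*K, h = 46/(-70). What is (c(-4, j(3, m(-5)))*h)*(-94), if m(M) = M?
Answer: 25944/7 ≈ 3706.3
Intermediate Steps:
h = -23/35 (h = 46*(-1/70) = -23/35 ≈ -0.65714)
j(V, K) = K*V
(c(-4, j(3, m(-5)))*h)*(-94) = (-(-20)*3*(-23/35))*(-94) = (-4*(-15)*(-23/35))*(-94) = (60*(-23/35))*(-94) = -276/7*(-94) = 25944/7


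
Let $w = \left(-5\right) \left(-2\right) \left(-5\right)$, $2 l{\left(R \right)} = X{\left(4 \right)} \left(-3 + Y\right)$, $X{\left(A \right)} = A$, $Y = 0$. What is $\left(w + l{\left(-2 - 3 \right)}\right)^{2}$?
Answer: $3136$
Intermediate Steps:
$l{\left(R \right)} = -6$ ($l{\left(R \right)} = \frac{4 \left(-3 + 0\right)}{2} = \frac{4 \left(-3\right)}{2} = \frac{1}{2} \left(-12\right) = -6$)
$w = -50$ ($w = 10 \left(-5\right) = -50$)
$\left(w + l{\left(-2 - 3 \right)}\right)^{2} = \left(-50 - 6\right)^{2} = \left(-56\right)^{2} = 3136$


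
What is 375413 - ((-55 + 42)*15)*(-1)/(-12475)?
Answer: 936655474/2495 ≈ 3.7541e+5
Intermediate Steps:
375413 - ((-55 + 42)*15)*(-1)/(-12475) = 375413 - -13*15*(-1)*(-1)/12475 = 375413 - (-195*(-1))*(-1)/12475 = 375413 - 195*(-1)/12475 = 375413 - 1*(-39/2495) = 375413 + 39/2495 = 936655474/2495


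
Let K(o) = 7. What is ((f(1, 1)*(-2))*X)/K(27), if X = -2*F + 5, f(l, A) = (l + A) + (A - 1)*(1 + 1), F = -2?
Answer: -36/7 ≈ -5.1429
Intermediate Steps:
f(l, A) = -2 + l + 3*A (f(l, A) = (A + l) + (-1 + A)*2 = (A + l) + (-2 + 2*A) = -2 + l + 3*A)
X = 9 (X = -2*(-2) + 5 = 4 + 5 = 9)
((f(1, 1)*(-2))*X)/K(27) = (((-2 + 1 + 3*1)*(-2))*9)/7 = (((-2 + 1 + 3)*(-2))*9)*(⅐) = ((2*(-2))*9)*(⅐) = -4*9*(⅐) = -36*⅐ = -36/7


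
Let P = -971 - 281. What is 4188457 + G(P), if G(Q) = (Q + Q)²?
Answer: 10458473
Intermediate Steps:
P = -1252
G(Q) = 4*Q² (G(Q) = (2*Q)² = 4*Q²)
4188457 + G(P) = 4188457 + 4*(-1252)² = 4188457 + 4*1567504 = 4188457 + 6270016 = 10458473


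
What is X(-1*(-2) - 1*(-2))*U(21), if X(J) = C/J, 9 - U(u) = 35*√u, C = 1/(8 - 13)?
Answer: -9/20 + 7*√21/4 ≈ 7.5695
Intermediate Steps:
C = -⅕ (C = 1/(-5) = -⅕ ≈ -0.20000)
U(u) = 9 - 35*√u
X(J) = -1/(5*J)
X(-1*(-2) - 1*(-2))*U(21) = (-1/(5*(-1*(-2) - 1*(-2))))*(9 - 35*√21) = (-1/(5*(2 + 2)))*(9 - 35*√21) = (-⅕/4)*(9 - 35*√21) = (-⅕*¼)*(9 - 35*√21) = -(9 - 35*√21)/20 = -9/20 + 7*√21/4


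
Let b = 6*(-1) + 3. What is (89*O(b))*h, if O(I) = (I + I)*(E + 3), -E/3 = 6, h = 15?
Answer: 120150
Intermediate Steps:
E = -18 (E = -3*6 = -18)
b = -3 (b = -6 + 3 = -3)
O(I) = -30*I (O(I) = (I + I)*(-18 + 3) = (2*I)*(-15) = -30*I)
(89*O(b))*h = (89*(-30*(-3)))*15 = (89*90)*15 = 8010*15 = 120150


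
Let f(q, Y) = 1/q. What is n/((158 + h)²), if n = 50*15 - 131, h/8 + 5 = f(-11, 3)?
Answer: 74899/1664100 ≈ 0.045009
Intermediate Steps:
h = -448/11 (h = -40 + 8/(-11) = -40 + 8*(-1/11) = -40 - 8/11 = -448/11 ≈ -40.727)
n = 619 (n = 750 - 131 = 619)
n/((158 + h)²) = 619/((158 - 448/11)²) = 619/((1290/11)²) = 619/(1664100/121) = 619*(121/1664100) = 74899/1664100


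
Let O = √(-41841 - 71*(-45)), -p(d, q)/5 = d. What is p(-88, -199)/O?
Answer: -220*I*√4294/6441 ≈ -2.2382*I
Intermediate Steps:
p(d, q) = -5*d
O = 3*I*√4294 (O = √(-41841 + 3195) = √(-38646) = 3*I*√4294 ≈ 196.59*I)
p(-88, -199)/O = (-5*(-88))/((3*I*√4294)) = 440*(-I*√4294/12882) = -220*I*√4294/6441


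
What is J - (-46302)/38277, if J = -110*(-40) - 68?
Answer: 55287422/12759 ≈ 4333.2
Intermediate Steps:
J = 4332 (J = 4400 - 68 = 4332)
J - (-46302)/38277 = 4332 - (-46302)/38277 = 4332 - 1*(-15434/12759) = 4332 + 15434/12759 = 55287422/12759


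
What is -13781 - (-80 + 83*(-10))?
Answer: -12871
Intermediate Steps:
-13781 - (-80 + 83*(-10)) = -13781 - (-80 - 830) = -13781 - 1*(-910) = -13781 + 910 = -12871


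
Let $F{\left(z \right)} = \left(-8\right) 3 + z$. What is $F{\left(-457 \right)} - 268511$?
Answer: $-268992$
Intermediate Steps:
$F{\left(z \right)} = -24 + z$
$F{\left(-457 \right)} - 268511 = \left(-24 - 457\right) - 268511 = -481 - 268511 = -268992$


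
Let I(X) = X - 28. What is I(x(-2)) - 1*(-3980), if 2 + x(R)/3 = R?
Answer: 3940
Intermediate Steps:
x(R) = -6 + 3*R
I(X) = -28 + X
I(x(-2)) - 1*(-3980) = (-28 + (-6 + 3*(-2))) - 1*(-3980) = (-28 + (-6 - 6)) + 3980 = (-28 - 12) + 3980 = -40 + 3980 = 3940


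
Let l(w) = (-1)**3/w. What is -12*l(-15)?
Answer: -4/5 ≈ -0.80000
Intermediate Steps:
l(w) = -1/w
-12*l(-15) = -(-12)/(-15) = -(-12)*(-1)/15 = -12*1/15 = -4/5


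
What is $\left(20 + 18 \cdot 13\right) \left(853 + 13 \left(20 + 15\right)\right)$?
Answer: $332232$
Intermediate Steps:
$\left(20 + 18 \cdot 13\right) \left(853 + 13 \left(20 + 15\right)\right) = \left(20 + 234\right) \left(853 + 13 \cdot 35\right) = 254 \left(853 + 455\right) = 254 \cdot 1308 = 332232$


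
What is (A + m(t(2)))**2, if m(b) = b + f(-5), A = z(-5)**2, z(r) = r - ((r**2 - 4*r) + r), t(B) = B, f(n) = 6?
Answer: 4133089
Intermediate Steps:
z(r) = -r**2 + 4*r (z(r) = r - (r**2 - 3*r) = r + (-r**2 + 3*r) = -r**2 + 4*r)
A = 2025 (A = (-5*(4 - 1*(-5)))**2 = (-5*(4 + 5))**2 = (-5*9)**2 = (-45)**2 = 2025)
m(b) = 6 + b (m(b) = b + 6 = 6 + b)
(A + m(t(2)))**2 = (2025 + (6 + 2))**2 = (2025 + 8)**2 = 2033**2 = 4133089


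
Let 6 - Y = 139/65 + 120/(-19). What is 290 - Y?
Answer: 345581/1235 ≈ 279.82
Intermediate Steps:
Y = 12569/1235 (Y = 6 - (139/65 + 120/(-19)) = 6 - (139*(1/65) + 120*(-1/19)) = 6 - (139/65 - 120/19) = 6 - 1*(-5159/1235) = 6 + 5159/1235 = 12569/1235 ≈ 10.177)
290 - Y = 290 - 1*12569/1235 = 290 - 12569/1235 = 345581/1235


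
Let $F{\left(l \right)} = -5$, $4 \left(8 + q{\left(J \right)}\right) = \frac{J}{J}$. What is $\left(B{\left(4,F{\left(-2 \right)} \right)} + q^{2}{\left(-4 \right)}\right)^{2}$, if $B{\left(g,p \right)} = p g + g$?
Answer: $\frac{497025}{256} \approx 1941.5$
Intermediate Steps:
$q{\left(J \right)} = - \frac{31}{4}$ ($q{\left(J \right)} = -8 + \frac{J \frac{1}{J}}{4} = -8 + \frac{1}{4} \cdot 1 = -8 + \frac{1}{4} = - \frac{31}{4}$)
$B{\left(g,p \right)} = g + g p$ ($B{\left(g,p \right)} = g p + g = g + g p$)
$\left(B{\left(4,F{\left(-2 \right)} \right)} + q^{2}{\left(-4 \right)}\right)^{2} = \left(4 \left(1 - 5\right) + \left(- \frac{31}{4}\right)^{2}\right)^{2} = \left(4 \left(-4\right) + \frac{961}{16}\right)^{2} = \left(-16 + \frac{961}{16}\right)^{2} = \left(\frac{705}{16}\right)^{2} = \frac{497025}{256}$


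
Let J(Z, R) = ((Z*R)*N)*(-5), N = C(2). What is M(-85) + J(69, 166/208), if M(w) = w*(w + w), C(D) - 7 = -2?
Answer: 1359625/104 ≈ 13073.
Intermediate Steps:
C(D) = 5 (C(D) = 7 - 2 = 5)
N = 5
J(Z, R) = -25*R*Z (J(Z, R) = ((Z*R)*5)*(-5) = ((R*Z)*5)*(-5) = (5*R*Z)*(-5) = -25*R*Z)
M(w) = 2*w**2 (M(w) = w*(2*w) = 2*w**2)
M(-85) + J(69, 166/208) = 2*(-85)**2 - 25*166/208*69 = 2*7225 - 25*166*(1/208)*69 = 14450 - 25*83/104*69 = 14450 - 143175/104 = 1359625/104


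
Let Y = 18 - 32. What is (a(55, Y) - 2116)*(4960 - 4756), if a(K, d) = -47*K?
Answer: -959004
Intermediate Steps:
Y = -14
(a(55, Y) - 2116)*(4960 - 4756) = (-47*55 - 2116)*(4960 - 4756) = (-2585 - 2116)*204 = -4701*204 = -959004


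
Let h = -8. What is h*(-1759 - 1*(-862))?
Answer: 7176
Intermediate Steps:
h*(-1759 - 1*(-862)) = -8*(-1759 - 1*(-862)) = -8*(-1759 + 862) = -8*(-897) = 7176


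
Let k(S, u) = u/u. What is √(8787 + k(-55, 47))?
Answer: 26*√13 ≈ 93.744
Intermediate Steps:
k(S, u) = 1
√(8787 + k(-55, 47)) = √(8787 + 1) = √8788 = 26*√13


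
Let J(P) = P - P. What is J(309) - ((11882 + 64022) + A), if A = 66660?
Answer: -142564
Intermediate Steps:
J(P) = 0
J(309) - ((11882 + 64022) + A) = 0 - ((11882 + 64022) + 66660) = 0 - (75904 + 66660) = 0 - 1*142564 = 0 - 142564 = -142564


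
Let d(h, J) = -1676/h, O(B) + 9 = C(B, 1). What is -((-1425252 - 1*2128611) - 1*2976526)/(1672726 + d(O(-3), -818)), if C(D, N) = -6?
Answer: 97955835/25092566 ≈ 3.9038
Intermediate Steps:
O(B) = -15 (O(B) = -9 - 6 = -15)
-((-1425252 - 1*2128611) - 1*2976526)/(1672726 + d(O(-3), -818)) = -((-1425252 - 1*2128611) - 1*2976526)/(1672726 - 1676/(-15)) = -((-1425252 - 2128611) - 2976526)/(1672726 - 1676*(-1/15)) = -(-3553863 - 2976526)/(1672726 + 1676/15) = -(-6530389)/25092566/15 = -(-6530389)*15/25092566 = -1*(-97955835/25092566) = 97955835/25092566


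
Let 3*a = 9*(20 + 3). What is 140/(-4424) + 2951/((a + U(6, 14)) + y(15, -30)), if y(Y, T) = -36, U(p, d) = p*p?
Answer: 465913/10902 ≈ 42.736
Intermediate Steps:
U(p, d) = p**2
a = 69 (a = (9*(20 + 3))/3 = (9*23)/3 = (1/3)*207 = 69)
140/(-4424) + 2951/((a + U(6, 14)) + y(15, -30)) = 140/(-4424) + 2951/((69 + 6**2) - 36) = 140*(-1/4424) + 2951/((69 + 36) - 36) = -5/158 + 2951/(105 - 36) = -5/158 + 2951/69 = 465913/10902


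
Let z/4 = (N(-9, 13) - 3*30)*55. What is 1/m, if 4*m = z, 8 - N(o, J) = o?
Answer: -1/4015 ≈ -0.00024907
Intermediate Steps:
N(o, J) = 8 - o
z = -16060 (z = 4*(((8 - 1*(-9)) - 3*30)*55) = 4*(((8 + 9) - 90)*55) = 4*((17 - 90)*55) = 4*(-73*55) = 4*(-4015) = -16060)
m = -4015 (m = (¼)*(-16060) = -4015)
1/m = 1/(-4015) = -1/4015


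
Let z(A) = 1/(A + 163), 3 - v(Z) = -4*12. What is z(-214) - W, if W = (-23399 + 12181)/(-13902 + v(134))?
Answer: -195323/235467 ≈ -0.82951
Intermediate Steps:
v(Z) = 51 (v(Z) = 3 - (-4)*12 = 3 - 1*(-48) = 3 + 48 = 51)
z(A) = 1/(163 + A)
W = 11218/13851 (W = (-23399 + 12181)/(-13902 + 51) = -11218/(-13851) = -11218*(-1/13851) = 11218/13851 ≈ 0.80991)
z(-214) - W = 1/(163 - 214) - 1*11218/13851 = 1/(-51) - 11218/13851 = -1/51 - 11218/13851 = -195323/235467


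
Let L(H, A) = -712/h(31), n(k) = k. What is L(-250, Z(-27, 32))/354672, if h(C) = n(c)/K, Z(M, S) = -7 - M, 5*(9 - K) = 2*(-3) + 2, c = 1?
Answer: -4361/221670 ≈ -0.019673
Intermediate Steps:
K = 49/5 (K = 9 - (2*(-3) + 2)/5 = 9 - (-6 + 2)/5 = 9 - ⅕*(-4) = 9 + ⅘ = 49/5 ≈ 9.8000)
h(C) = 5/49 (h(C) = 1/(49/5) = 1*(5/49) = 5/49)
L(H, A) = -34888/5 (L(H, A) = -712/5/49 = -712*49/5 = -34888/5)
L(-250, Z(-27, 32))/354672 = -34888/5/354672 = -34888/5*1/354672 = -4361/221670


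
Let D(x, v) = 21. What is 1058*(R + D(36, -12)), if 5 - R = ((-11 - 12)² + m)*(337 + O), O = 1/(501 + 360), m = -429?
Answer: -30675032012/861 ≈ -3.5627e+7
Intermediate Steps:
O = 1/861 ≈ 0.0011614
R = -29011495/861 (R = 5 - ((-11 - 12)² - 429)*(337 + 1/861) = 5 - ((-23)² - 429)*290158/861 = 5 - (529 - 429)*290158/861 = 5 - 100*290158/861 = 5 - 1*29015800/861 = 5 - 29015800/861 = -29011495/861 ≈ -33695.)
1058*(R + D(36, -12)) = 1058*(-29011495/861 + 21) = 1058*(-28993414/861) = -30675032012/861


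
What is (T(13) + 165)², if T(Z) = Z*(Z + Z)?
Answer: 253009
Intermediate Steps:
T(Z) = 2*Z² (T(Z) = Z*(2*Z) = 2*Z²)
(T(13) + 165)² = (2*13² + 165)² = (2*169 + 165)² = (338 + 165)² = 503² = 253009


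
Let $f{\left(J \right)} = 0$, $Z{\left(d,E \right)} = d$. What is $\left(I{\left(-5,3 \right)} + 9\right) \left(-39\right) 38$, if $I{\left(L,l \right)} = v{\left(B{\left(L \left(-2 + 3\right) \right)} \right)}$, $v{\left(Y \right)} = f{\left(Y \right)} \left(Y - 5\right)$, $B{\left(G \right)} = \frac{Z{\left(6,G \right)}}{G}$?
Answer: $-13338$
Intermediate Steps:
$B{\left(G \right)} = \frac{6}{G}$
$v{\left(Y \right)} = 0$ ($v{\left(Y \right)} = 0 \left(Y - 5\right) = 0 \left(-5 + Y\right) = 0$)
$I{\left(L,l \right)} = 0$
$\left(I{\left(-5,3 \right)} + 9\right) \left(-39\right) 38 = \left(0 + 9\right) \left(-39\right) 38 = 9 \left(-39\right) 38 = \left(-351\right) 38 = -13338$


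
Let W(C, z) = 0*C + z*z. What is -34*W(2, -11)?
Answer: -4114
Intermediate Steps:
W(C, z) = z**2 (W(C, z) = 0 + z**2 = z**2)
-34*W(2, -11) = -34*(-11)**2 = -34*121 = -4114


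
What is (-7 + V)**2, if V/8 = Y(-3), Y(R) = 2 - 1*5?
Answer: 961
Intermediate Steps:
Y(R) = -3 (Y(R) = 2 - 5 = -3)
V = -24 (V = 8*(-3) = -24)
(-7 + V)**2 = (-7 - 24)**2 = (-31)**2 = 961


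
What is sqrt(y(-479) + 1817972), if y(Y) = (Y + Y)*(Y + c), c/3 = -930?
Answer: sqrt(4949674) ≈ 2224.8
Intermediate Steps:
c = -2790 (c = 3*(-930) = -2790)
y(Y) = 2*Y*(-2790 + Y) (y(Y) = (Y + Y)*(Y - 2790) = (2*Y)*(-2790 + Y) = 2*Y*(-2790 + Y))
sqrt(y(-479) + 1817972) = sqrt(2*(-479)*(-2790 - 479) + 1817972) = sqrt(2*(-479)*(-3269) + 1817972) = sqrt(3131702 + 1817972) = sqrt(4949674)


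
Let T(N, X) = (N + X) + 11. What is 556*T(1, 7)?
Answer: 10564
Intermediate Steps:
T(N, X) = 11 + N + X
556*T(1, 7) = 556*(11 + 1 + 7) = 556*19 = 10564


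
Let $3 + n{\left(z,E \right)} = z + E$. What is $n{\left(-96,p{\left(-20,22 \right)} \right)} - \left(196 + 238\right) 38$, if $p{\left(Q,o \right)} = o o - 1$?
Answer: $-16108$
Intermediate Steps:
$p{\left(Q,o \right)} = -1 + o^{2}$ ($p{\left(Q,o \right)} = o^{2} - 1 = -1 + o^{2}$)
$n{\left(z,E \right)} = -3 + E + z$ ($n{\left(z,E \right)} = -3 + \left(z + E\right) = -3 + \left(E + z\right) = -3 + E + z$)
$n{\left(-96,p{\left(-20,22 \right)} \right)} - \left(196 + 238\right) 38 = \left(-3 - \left(1 - 22^{2}\right) - 96\right) - \left(196 + 238\right) 38 = \left(-3 + \left(-1 + 484\right) - 96\right) - 434 \cdot 38 = \left(-3 + 483 - 96\right) - 16492 = 384 - 16492 = -16108$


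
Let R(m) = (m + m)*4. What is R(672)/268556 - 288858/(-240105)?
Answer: 6572112794/5373469865 ≈ 1.2231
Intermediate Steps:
R(m) = 8*m (R(m) = (2*m)*4 = 8*m)
R(672)/268556 - 288858/(-240105) = (8*672)/268556 - 288858/(-240105) = 5376*(1/268556) - 288858*(-1/240105) = 1344/67139 + 96286/80035 = 6572112794/5373469865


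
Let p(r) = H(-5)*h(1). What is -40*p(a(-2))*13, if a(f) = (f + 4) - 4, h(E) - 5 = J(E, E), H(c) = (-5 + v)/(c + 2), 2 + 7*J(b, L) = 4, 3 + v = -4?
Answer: -76960/7 ≈ -10994.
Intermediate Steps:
v = -7 (v = -3 - 4 = -7)
J(b, L) = 2/7 (J(b, L) = -2/7 + (⅐)*4 = -2/7 + 4/7 = 2/7)
H(c) = -12/(2 + c) (H(c) = (-5 - 7)/(c + 2) = -12/(2 + c))
h(E) = 37/7 (h(E) = 5 + 2/7 = 37/7)
a(f) = f (a(f) = (4 + f) - 4 = f)
p(r) = 148/7 (p(r) = -12/(2 - 5)*(37/7) = -12/(-3)*(37/7) = -12*(-⅓)*(37/7) = 4*(37/7) = 148/7)
-40*p(a(-2))*13 = -40*148/7*13 = -5920/7*13 = -76960/7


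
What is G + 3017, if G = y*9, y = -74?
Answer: 2351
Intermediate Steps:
G = -666 (G = -74*9 = -666)
G + 3017 = -666 + 3017 = 2351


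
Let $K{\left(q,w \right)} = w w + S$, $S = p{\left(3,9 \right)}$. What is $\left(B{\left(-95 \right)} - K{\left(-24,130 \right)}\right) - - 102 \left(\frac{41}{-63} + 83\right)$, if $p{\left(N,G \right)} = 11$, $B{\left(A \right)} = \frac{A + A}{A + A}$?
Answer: $- \frac{178718}{21} \approx -8510.4$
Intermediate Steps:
$B{\left(A \right)} = 1$ ($B{\left(A \right)} = \frac{2 A}{2 A} = 2 A \frac{1}{2 A} = 1$)
$S = 11$
$K{\left(q,w \right)} = 11 + w^{2}$ ($K{\left(q,w \right)} = w w + 11 = w^{2} + 11 = 11 + w^{2}$)
$\left(B{\left(-95 \right)} - K{\left(-24,130 \right)}\right) - - 102 \left(\frac{41}{-63} + 83\right) = \left(1 - \left(11 + 130^{2}\right)\right) - - 102 \left(\frac{41}{-63} + 83\right) = \left(1 - \left(11 + 16900\right)\right) - - 102 \left(41 \left(- \frac{1}{63}\right) + 83\right) = \left(1 - 16911\right) - - 102 \left(- \frac{41}{63} + 83\right) = \left(1 - 16911\right) - \left(-102\right) \frac{5188}{63} = -16910 - - \frac{176392}{21} = -16910 + \frac{176392}{21} = - \frac{178718}{21}$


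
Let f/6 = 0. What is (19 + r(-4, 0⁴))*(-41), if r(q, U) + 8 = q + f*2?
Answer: -287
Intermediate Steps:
f = 0 (f = 6*0 = 0)
r(q, U) = -8 + q (r(q, U) = -8 + (q + 0*2) = -8 + (q + 0) = -8 + q)
(19 + r(-4, 0⁴))*(-41) = (19 + (-8 - 4))*(-41) = (19 - 12)*(-41) = 7*(-41) = -287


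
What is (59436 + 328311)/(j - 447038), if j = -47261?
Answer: -387747/494299 ≈ -0.78444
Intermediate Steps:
(59436 + 328311)/(j - 447038) = (59436 + 328311)/(-47261 - 447038) = 387747/(-494299) = 387747*(-1/494299) = -387747/494299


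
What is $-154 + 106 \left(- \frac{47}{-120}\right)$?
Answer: $- \frac{6749}{60} \approx -112.48$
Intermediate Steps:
$-154 + 106 \left(- \frac{47}{-120}\right) = -154 + 106 \left(\left(-47\right) \left(- \frac{1}{120}\right)\right) = -154 + 106 \cdot \frac{47}{120} = -154 + \frac{2491}{60} = - \frac{6749}{60}$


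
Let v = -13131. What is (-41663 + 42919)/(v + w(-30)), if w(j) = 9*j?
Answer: -1256/13401 ≈ -0.093724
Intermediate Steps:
(-41663 + 42919)/(v + w(-30)) = (-41663 + 42919)/(-13131 + 9*(-30)) = 1256/(-13131 - 270) = 1256/(-13401) = 1256*(-1/13401) = -1256/13401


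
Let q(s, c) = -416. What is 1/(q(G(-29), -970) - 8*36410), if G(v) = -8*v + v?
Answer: -1/291696 ≈ -3.4282e-6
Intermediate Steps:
G(v) = -7*v
1/(q(G(-29), -970) - 8*36410) = 1/(-416 - 8*36410) = 1/(-416 - 291280) = 1/(-291696) = -1/291696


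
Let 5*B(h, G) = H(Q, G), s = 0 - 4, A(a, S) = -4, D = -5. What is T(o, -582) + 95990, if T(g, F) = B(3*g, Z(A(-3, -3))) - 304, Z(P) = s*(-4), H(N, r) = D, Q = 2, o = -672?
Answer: 95685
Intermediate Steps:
H(N, r) = -5
s = -4
Z(P) = 16 (Z(P) = -4*(-4) = 16)
B(h, G) = -1 (B(h, G) = (1/5)*(-5) = -1)
T(g, F) = -305 (T(g, F) = -1 - 304 = -305)
T(o, -582) + 95990 = -305 + 95990 = 95685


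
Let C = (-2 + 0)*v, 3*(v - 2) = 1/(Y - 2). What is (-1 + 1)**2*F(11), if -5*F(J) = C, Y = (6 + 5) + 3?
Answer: 0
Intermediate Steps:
Y = 14 (Y = 11 + 3 = 14)
v = 73/36 (v = 2 + 1/(3*(14 - 2)) = 2 + (1/3)/12 = 2 + (1/3)*(1/12) = 2 + 1/36 = 73/36 ≈ 2.0278)
C = -73/18 (C = (-2 + 0)*(73/36) = -2*73/36 = -73/18 ≈ -4.0556)
F(J) = 73/90 (F(J) = -1/5*(-73/18) = 73/90)
(-1 + 1)**2*F(11) = (-1 + 1)**2*(73/90) = 0**2*(73/90) = 0*(73/90) = 0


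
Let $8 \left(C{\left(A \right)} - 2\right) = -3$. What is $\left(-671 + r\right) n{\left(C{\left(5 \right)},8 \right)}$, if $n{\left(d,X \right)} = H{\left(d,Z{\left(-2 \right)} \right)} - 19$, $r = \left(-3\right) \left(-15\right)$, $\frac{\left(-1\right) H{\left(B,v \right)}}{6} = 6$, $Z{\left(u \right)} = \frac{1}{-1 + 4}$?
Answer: $34430$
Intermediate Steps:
$Z{\left(u \right)} = \frac{1}{3}$
$C{\left(A \right)} = \frac{13}{8}$ ($C{\left(A \right)} = 2 + \frac{1}{8} \left(-3\right) = 2 - \frac{3}{8} = \frac{13}{8}$)
$H{\left(B,v \right)} = -36$ ($H{\left(B,v \right)} = \left(-6\right) 6 = -36$)
$r = 45$
$n{\left(d,X \right)} = -55$ ($n{\left(d,X \right)} = -36 - 19 = -55$)
$\left(-671 + r\right) n{\left(C{\left(5 \right)},8 \right)} = \left(-671 + 45\right) \left(-55\right) = \left(-626\right) \left(-55\right) = 34430$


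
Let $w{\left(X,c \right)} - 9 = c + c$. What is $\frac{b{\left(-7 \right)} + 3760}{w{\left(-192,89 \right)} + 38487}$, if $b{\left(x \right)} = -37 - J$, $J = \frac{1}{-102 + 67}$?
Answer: $\frac{65153}{676795} \approx 0.096267$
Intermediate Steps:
$J = - \frac{1}{35}$ ($J = \frac{1}{-35} = - \frac{1}{35} \approx -0.028571$)
$w{\left(X,c \right)} = 9 + 2 c$ ($w{\left(X,c \right)} = 9 + \left(c + c\right) = 9 + 2 c$)
$b{\left(x \right)} = - \frac{1294}{35}$ ($b{\left(x \right)} = -37 - - \frac{1}{35} = -37 + \frac{1}{35} = - \frac{1294}{35}$)
$\frac{b{\left(-7 \right)} + 3760}{w{\left(-192,89 \right)} + 38487} = \frac{- \frac{1294}{35} + 3760}{\left(9 + 2 \cdot 89\right) + 38487} = \frac{130306}{35 \left(\left(9 + 178\right) + 38487\right)} = \frac{130306}{35 \left(187 + 38487\right)} = \frac{130306}{35 \cdot 38674} = \frac{130306}{35} \cdot \frac{1}{38674} = \frac{65153}{676795}$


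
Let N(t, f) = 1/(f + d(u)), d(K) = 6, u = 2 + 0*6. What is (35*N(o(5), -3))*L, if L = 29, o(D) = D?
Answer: 1015/3 ≈ 338.33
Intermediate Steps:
u = 2 (u = 2 + 0 = 2)
N(t, f) = 1/(6 + f) (N(t, f) = 1/(f + 6) = 1/(6 + f))
(35*N(o(5), -3))*L = (35/(6 - 3))*29 = (35/3)*29 = 1015/3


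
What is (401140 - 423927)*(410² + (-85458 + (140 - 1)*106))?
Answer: -2218906912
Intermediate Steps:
(401140 - 423927)*(410² + (-85458 + (140 - 1)*106)) = -22787*(168100 + (-85458 + 139*106)) = -22787*(168100 + (-85458 + 14734)) = -22787*(168100 - 70724) = -22787*97376 = -2218906912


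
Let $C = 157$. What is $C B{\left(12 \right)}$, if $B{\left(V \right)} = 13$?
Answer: $2041$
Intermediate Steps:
$C B{\left(12 \right)} = 157 \cdot 13 = 2041$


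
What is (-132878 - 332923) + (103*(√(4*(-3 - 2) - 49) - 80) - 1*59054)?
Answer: -533095 + 103*I*√69 ≈ -5.331e+5 + 855.58*I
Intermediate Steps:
(-132878 - 332923) + (103*(√(4*(-3 - 2) - 49) - 80) - 1*59054) = -465801 + (103*(√(4*(-5) - 49) - 80) - 59054) = -465801 + (103*(√(-20 - 49) - 80) - 59054) = -465801 + (103*(√(-69) - 80) - 59054) = -465801 + (103*(I*√69 - 80) - 59054) = -465801 + (103*(-80 + I*√69) - 59054) = -465801 + ((-8240 + 103*I*√69) - 59054) = -465801 + (-67294 + 103*I*√69) = -533095 + 103*I*√69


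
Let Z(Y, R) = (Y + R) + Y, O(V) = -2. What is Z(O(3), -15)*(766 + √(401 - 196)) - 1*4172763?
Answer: -4187317 - 19*√205 ≈ -4.1876e+6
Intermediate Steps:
Z(Y, R) = R + 2*Y (Z(Y, R) = (R + Y) + Y = R + 2*Y)
Z(O(3), -15)*(766 + √(401 - 196)) - 1*4172763 = (-15 + 2*(-2))*(766 + √(401 - 196)) - 1*4172763 = (-15 - 4)*(766 + √205) - 4172763 = -19*(766 + √205) - 4172763 = (-14554 - 19*√205) - 4172763 = -4187317 - 19*√205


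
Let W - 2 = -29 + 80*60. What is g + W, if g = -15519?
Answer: -10746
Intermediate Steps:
W = 4773 (W = 2 + (-29 + 80*60) = 2 + (-29 + 4800) = 2 + 4771 = 4773)
g + W = -15519 + 4773 = -10746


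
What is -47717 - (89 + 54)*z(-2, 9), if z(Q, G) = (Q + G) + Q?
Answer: -48432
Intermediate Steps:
z(Q, G) = G + 2*Q (z(Q, G) = (G + Q) + Q = G + 2*Q)
-47717 - (89 + 54)*z(-2, 9) = -47717 - (89 + 54)*(9 + 2*(-2)) = -47717 - 143*(9 - 4) = -47717 - 143*5 = -47717 - 1*715 = -47717 - 715 = -48432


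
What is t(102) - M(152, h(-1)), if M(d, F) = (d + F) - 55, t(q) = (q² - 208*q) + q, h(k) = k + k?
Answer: -10805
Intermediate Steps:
h(k) = 2*k
t(q) = q² - 207*q
M(d, F) = -55 + F + d (M(d, F) = (F + d) - 55 = -55 + F + d)
t(102) - M(152, h(-1)) = 102*(-207 + 102) - (-55 + 2*(-1) + 152) = 102*(-105) - (-55 - 2 + 152) = -10710 - 1*95 = -10710 - 95 = -10805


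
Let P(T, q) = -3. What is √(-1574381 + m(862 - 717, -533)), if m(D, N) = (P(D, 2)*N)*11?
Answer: 2*I*√389198 ≈ 1247.7*I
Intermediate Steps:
m(D, N) = -33*N (m(D, N) = -3*N*11 = -33*N)
√(-1574381 + m(862 - 717, -533)) = √(-1574381 - 33*(-533)) = √(-1574381 + 17589) = √(-1556792) = 2*I*√389198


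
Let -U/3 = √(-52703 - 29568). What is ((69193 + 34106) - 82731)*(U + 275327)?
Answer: 5662925736 - 431928*I*√1679 ≈ 5.6629e+9 - 1.7698e+7*I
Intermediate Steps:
U = -21*I*√1679 (U = -3*√(-52703 - 29568) = -21*I*√1679 ≈ -860.49*I)
((69193 + 34106) - 82731)*(U + 275327) = ((69193 + 34106) - 82731)*(-21*I*√1679 + 275327) = (103299 - 82731)*(275327 - 21*I*√1679) = 20568*(275327 - 21*I*√1679) = 5662925736 - 431928*I*√1679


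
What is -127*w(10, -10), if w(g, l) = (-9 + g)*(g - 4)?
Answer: -762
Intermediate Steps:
w(g, l) = (-9 + g)*(-4 + g)
-127*w(10, -10) = -127*(36 + 10² - 13*10) = -127*(36 + 100 - 130) = -127*6 = -762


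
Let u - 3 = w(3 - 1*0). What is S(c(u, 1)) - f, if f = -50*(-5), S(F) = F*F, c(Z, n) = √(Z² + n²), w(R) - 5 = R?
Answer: -128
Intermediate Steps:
w(R) = 5 + R
u = 11 (u = 3 + (5 + (3 - 1*0)) = 3 + (5 + (3 + 0)) = 3 + (5 + 3) = 3 + 8 = 11)
S(F) = F²
f = 250
S(c(u, 1)) - f = (√(11² + 1²))² - 1*250 = (√(121 + 1))² - 250 = (√122)² - 250 = 122 - 250 = -128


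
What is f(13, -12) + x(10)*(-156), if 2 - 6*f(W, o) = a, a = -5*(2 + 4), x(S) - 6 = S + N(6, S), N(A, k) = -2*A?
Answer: -1856/3 ≈ -618.67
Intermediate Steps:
x(S) = -6 + S (x(S) = 6 + (S - 2*6) = 6 + (S - 12) = 6 + (-12 + S) = -6 + S)
a = -30 (a = -5*6 = -30)
f(W, o) = 16/3 (f(W, o) = 1/3 - 1/6*(-30) = 1/3 + 5 = 16/3)
f(13, -12) + x(10)*(-156) = 16/3 + (-6 + 10)*(-156) = 16/3 + 4*(-156) = 16/3 - 624 = -1856/3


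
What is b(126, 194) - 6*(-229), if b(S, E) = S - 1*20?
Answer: 1480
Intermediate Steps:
b(S, E) = -20 + S (b(S, E) = S - 20 = -20 + S)
b(126, 194) - 6*(-229) = (-20 + 126) - 6*(-229) = 106 - 1*(-1374) = 106 + 1374 = 1480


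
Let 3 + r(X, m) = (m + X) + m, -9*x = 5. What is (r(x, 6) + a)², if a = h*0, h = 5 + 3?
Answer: 5776/81 ≈ 71.309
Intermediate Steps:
h = 8
x = -5/9 (x = -⅑*5 = -5/9 ≈ -0.55556)
r(X, m) = -3 + X + 2*m (r(X, m) = -3 + ((m + X) + m) = -3 + ((X + m) + m) = -3 + (X + 2*m) = -3 + X + 2*m)
a = 0 (a = 8*0 = 0)
(r(x, 6) + a)² = ((-3 - 5/9 + 2*6) + 0)² = ((-3 - 5/9 + 12) + 0)² = (76/9 + 0)² = (76/9)² = 5776/81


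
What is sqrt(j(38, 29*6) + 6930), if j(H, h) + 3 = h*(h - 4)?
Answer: sqrt(36507) ≈ 191.07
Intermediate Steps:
j(H, h) = -3 + h*(-4 + h) (j(H, h) = -3 + h*(h - 4) = -3 + h*(-4 + h))
sqrt(j(38, 29*6) + 6930) = sqrt((-3 + (29*6)**2 - 116*6) + 6930) = sqrt((-3 + 174**2 - 4*174) + 6930) = sqrt((-3 + 30276 - 696) + 6930) = sqrt(29577 + 6930) = sqrt(36507)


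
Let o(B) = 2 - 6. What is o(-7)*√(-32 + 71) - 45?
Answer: -45 - 4*√39 ≈ -69.980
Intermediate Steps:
o(B) = -4
o(-7)*√(-32 + 71) - 45 = -4*√(-32 + 71) - 45 = -4*√39 - 45 = -45 - 4*√39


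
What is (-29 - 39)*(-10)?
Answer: 680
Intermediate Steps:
(-29 - 39)*(-10) = -68*(-10) = 680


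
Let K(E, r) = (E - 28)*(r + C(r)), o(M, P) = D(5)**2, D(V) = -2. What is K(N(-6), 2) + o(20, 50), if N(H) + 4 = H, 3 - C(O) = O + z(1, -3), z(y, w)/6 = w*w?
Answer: 1942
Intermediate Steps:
z(y, w) = 6*w**2 (z(y, w) = 6*(w*w) = 6*w**2)
C(O) = -51 - O (C(O) = 3 - (O + 6*(-3)**2) = 3 - (O + 6*9) = 3 - (O + 54) = 3 - (54 + O) = 3 + (-54 - O) = -51 - O)
N(H) = -4 + H
o(M, P) = 4 (o(M, P) = (-2)**2 = 4)
K(E, r) = 1428 - 51*E (K(E, r) = (E - 28)*(r + (-51 - r)) = (-28 + E)*(-51) = 1428 - 51*E)
K(N(-6), 2) + o(20, 50) = (1428 - 51*(-4 - 6)) + 4 = (1428 - 51*(-10)) + 4 = (1428 + 510) + 4 = 1938 + 4 = 1942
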